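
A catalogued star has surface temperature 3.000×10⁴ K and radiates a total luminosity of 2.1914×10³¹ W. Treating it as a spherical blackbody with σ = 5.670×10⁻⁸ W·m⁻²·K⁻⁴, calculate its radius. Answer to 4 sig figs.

R ≈ 6.162×10⁹ m

L = 4πR²σT⁴ ⇒ R = √(L/(4πσT⁴)).
σT⁴ = 4.59270×10¹⁰ W/m², so R = √(2.1914×10³¹/(4π×4.59270×10¹⁰)) = 6.162×10⁹ m.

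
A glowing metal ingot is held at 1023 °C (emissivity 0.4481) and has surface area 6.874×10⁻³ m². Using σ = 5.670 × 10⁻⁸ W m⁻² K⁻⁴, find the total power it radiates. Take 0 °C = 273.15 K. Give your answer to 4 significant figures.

P ≈ 492.9 W

T = 1023 °C + 273.15 = 1296.15 K.
Area A = 6.874×10⁻³ m².
P = εσAT⁴ = 0.4481 × 5.670×10⁻⁸ × 6.874×10⁻³ × (1296.15)⁴ = 492.9 W.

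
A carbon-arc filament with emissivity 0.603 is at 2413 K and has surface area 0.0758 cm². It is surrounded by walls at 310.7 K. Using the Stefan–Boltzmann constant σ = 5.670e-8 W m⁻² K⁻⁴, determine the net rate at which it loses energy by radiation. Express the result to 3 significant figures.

Net loss ≈ 8.78 W

Area A = 0.0758 cm² = 7.58×10⁻⁶ m².
Net radiated power P_net = εσA(T⁴ − T₀⁴) = 0.603×5.670×10⁻⁸×7.58×10⁻⁶×(2413⁴ − 310.7⁴).
T⁴ − T₀⁴ = 3.39023×10¹³ − 9.31891×10⁹ = 3.38930×10¹³ K⁴, so P_net = 8.78 W.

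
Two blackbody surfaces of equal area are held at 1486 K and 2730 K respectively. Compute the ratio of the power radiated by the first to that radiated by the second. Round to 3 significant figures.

With equal areas, P₁/P₂ = (T₁/T₂)⁴ = (1486/2730)⁴ = 0.0878.

P₁/P₂ ≈ 0.0878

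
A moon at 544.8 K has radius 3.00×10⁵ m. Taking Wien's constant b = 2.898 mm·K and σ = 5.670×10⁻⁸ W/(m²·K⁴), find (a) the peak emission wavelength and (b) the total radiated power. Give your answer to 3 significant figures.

λ_max ≈ 5.32 μm; P ≈ 5.65×10¹⁵ W

(a) λ_max = b/T = 2.898×10⁻³/544.8 = 5.319×10⁻⁶ m = 5.32 μm.
Surface area A = 4πR² = 4π(3.00×10⁵ m)² = 1.13097×10¹² m².
(b) P = σAT⁴ = 5.670×10⁻⁸×1.13097×10¹²×(544.8)⁴ = 5.65×10¹⁵ W.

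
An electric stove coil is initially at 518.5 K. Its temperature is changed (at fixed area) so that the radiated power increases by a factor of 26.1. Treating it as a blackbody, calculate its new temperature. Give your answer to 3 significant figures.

P ∝ T⁴, so T₂/T₁ = (P₂/P₁)^(1/4) = (26.1)^(1/4) = 2.26027.
T₂ = 518.5 × 2.26027 = 1.17×10³ K.

T₂ ≈ 1.17×10³ K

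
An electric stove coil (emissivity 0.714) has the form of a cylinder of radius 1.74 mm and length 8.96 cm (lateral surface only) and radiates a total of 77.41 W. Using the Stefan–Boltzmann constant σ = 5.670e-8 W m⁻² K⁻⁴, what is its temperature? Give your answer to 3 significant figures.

T ≈ 1.18×10³ K

Lateral area A = 2πrL = 2π×1.74×10⁻³×0.0896 = 9.79574×10⁻⁴ m².
P = εσAT⁴ ⇒ T = (P/(εσA))^(1/4) = (77.41/(0.714×5.670×10⁻⁸×9.79574×10⁻⁴))^(1/4) = 1.18×10³ K.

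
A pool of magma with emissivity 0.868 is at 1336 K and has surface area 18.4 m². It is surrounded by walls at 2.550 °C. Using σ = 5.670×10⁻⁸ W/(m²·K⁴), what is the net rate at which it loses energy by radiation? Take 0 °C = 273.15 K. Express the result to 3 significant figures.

Surroundings: T = 2.550 °C + 273.15 = 275.700 K.
Area A = 18.4 m².
Net radiated power P_net = εσA(T⁴ − T₀⁴) = 0.868×5.670×10⁻⁸×18.4×(1336⁴ − 275.700⁴).
T⁴ − T₀⁴ = 3.18585×10¹² − 5.77759×10⁹ = 3.18007×10¹² K⁴, so P_net = 2.88×10⁶ W.

Net loss ≈ 2.88×10⁶ W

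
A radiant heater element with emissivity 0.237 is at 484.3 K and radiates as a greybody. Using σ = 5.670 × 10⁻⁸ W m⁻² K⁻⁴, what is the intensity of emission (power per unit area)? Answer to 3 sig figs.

I ≈ 739 W/m²

Stefan–Boltzmann: I = εσT⁴ = 0.237 × 5.670×10⁻⁸ × (484.3)⁴ = 739 W/m².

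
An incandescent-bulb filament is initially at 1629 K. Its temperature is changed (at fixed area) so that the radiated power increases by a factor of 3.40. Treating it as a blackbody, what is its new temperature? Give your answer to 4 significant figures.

P ∝ T⁴, so T₂/T₁ = (P₂/P₁)^(1/4) = (3.40)^(1/4) = 1.35791.
T₂ = 1629 × 1.35791 = 2212 K.

T₂ ≈ 2212 K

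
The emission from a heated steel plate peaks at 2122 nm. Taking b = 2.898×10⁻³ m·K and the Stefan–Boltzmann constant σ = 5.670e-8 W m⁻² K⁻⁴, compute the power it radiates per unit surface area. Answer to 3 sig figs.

Wien's law: T = b/λ_max = 2.898×10⁻³/2.122×10⁻⁶ = 1365.69 K.
Then I = σT⁴ = 5.670×10⁻⁸×(1365.69)⁴ = 1.97×10⁵ W/m².

I ≈ 1.97×10⁵ W/m²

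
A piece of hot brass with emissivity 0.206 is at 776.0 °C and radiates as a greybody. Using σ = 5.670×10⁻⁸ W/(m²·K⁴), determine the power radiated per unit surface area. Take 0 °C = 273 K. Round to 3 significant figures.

T = 776.0 °C + 273 = 1049.0 K.
Stefan–Boltzmann: I = εσT⁴ = 0.206 × 5.670×10⁻⁸ × (1049.0)⁴ = 1.41×10⁴ W/m².

I ≈ 1.41×10⁴ W/m²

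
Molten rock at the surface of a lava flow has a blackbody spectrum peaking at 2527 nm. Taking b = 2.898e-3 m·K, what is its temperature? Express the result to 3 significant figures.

Wien's law gives T = b/λ_max = (2.898×10⁻³ m·K)/(2.527×10⁻⁶ m) = 1.15×10³ K.

T ≈ 1.15×10³ K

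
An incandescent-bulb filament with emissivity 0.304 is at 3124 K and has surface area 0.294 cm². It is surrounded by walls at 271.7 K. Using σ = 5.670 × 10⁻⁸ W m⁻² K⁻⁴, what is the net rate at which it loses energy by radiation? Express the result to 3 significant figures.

Net loss ≈ 48.3 W

Area A = 0.294 cm² = 2.94×10⁻⁵ m².
Net radiated power P_net = εσA(T⁴ − T₀⁴) = 0.304×5.670×10⁻⁸×2.94×10⁻⁵×(3124⁴ − 271.7⁴).
T⁴ − T₀⁴ = 9.52454×10¹³ − 5.44952×10⁹ = 9.52400×10¹³ K⁴, so P_net = 48.3 W.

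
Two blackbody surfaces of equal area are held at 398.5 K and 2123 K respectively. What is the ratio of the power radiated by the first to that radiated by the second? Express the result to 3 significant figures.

With equal areas, P₁/P₂ = (T₁/T₂)⁴ = (398.5/2123)⁴ = 1.24×10⁻³.

P₁/P₂ ≈ 1.24×10⁻³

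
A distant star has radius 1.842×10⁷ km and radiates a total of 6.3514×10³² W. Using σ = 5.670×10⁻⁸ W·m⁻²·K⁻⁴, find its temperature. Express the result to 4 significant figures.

T ≈ 4.026×10⁴ K

Surface area A = 4πR² = 4π(1.842×10¹⁰ m)² = 4.26372×10²¹ m².
P = σAT⁴ ⇒ T = (P/(σA))^(1/4) = (6.3514×10³²/(5.670×10⁻⁸×4.26372×10²¹))^(1/4) = 4.026×10⁴ K.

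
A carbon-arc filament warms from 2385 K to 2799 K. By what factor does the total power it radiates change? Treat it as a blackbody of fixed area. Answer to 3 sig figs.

P₂/P₁ ≈ 1.90

P ∝ T⁴, so P₂/P₁ = (T₂/T₁)⁴ = (2799/2385)⁴ = (1.17358)⁴ = 1.90.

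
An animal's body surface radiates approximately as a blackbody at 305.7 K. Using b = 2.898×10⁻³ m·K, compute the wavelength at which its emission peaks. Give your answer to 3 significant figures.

Wien's displacement law: λ_max = b/T = (2.898×10⁻³ m·K)/(305.7 K) = 9.480×10⁻⁶ m.
That is 9.48 μm, in the infrared range.

λ_max ≈ 9.48 μm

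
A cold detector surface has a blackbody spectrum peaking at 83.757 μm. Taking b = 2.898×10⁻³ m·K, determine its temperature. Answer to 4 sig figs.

T ≈ 34.60 K

Wien's law gives T = b/λ_max = (2.898×10⁻³ m·K)/(8.3757×10⁻⁵ m) = 34.60 K.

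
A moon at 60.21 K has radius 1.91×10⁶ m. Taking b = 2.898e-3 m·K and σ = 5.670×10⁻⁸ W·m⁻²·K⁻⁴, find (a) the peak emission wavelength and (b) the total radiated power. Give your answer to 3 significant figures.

(a) λ_max = b/T = 2.898×10⁻³/60.21 = 4.813×10⁻⁵ m = 48.1 μm.
Surface area A = 4πR² = 4π(1.91×10⁶ m)² = 4.58434×10¹³ m².
(b) P = σAT⁴ = 5.670×10⁻⁸×4.58434×10¹³×(60.21)⁴ = 3.42×10¹³ W.

λ_max ≈ 48.1 μm; P ≈ 3.42×10¹³ W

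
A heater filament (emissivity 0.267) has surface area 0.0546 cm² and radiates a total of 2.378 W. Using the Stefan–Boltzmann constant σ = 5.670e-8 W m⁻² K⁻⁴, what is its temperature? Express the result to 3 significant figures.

T ≈ 2.32×10³ K

Area A = 0.0546 cm² = 5.46×10⁻⁶ m².
P = εσAT⁴ ⇒ T = (P/(εσA))^(1/4) = (2.378/(0.267×5.670×10⁻⁸×5.46×10⁻⁶))^(1/4) = 2.32×10³ K.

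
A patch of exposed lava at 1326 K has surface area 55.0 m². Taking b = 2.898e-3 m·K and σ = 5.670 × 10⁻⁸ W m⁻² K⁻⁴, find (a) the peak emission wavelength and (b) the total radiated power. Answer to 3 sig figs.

(a) λ_max = b/T = 2.898×10⁻³/1326 = 2.186×10⁻⁶ m = 2.19×10³ nm.
Area A = 55.0 m².
(b) P = σAT⁴ = 5.670×10⁻⁸×55.0×(1326)⁴ = 9.64×10⁶ W.

λ_max ≈ 2.19×10³ nm; P ≈ 9.64×10⁶ W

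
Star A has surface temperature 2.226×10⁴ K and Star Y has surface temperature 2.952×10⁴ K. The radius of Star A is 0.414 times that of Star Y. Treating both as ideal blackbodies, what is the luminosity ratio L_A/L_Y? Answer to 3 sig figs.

L_A/L_Y ≈ 0.0554

L ∝ R²T⁴, so L_A/L_Y = (R_A/R_Y)²(T_A/T_Y)⁴ = (0.414)² × (2.226×10⁴/2.952×10⁴)⁴ = 0.171396 × 0.323322 = 0.0554.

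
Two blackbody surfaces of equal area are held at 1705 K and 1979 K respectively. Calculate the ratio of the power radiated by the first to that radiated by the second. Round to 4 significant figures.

P₁/P₂ ≈ 0.5510

With equal areas, P₁/P₂ = (T₁/T₂)⁴ = (1705/1979)⁴ = 0.5510.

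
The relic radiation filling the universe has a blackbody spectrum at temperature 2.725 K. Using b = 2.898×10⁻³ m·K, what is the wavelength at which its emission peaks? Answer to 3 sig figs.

Wien's displacement law: λ_max = b/T = (2.898×10⁻³ m·K)/(2.725 K) = 1.063×10⁻³ m.
That is 1.06×10⁻³ m, in the microwave range.

λ_max ≈ 1.06×10⁻³ m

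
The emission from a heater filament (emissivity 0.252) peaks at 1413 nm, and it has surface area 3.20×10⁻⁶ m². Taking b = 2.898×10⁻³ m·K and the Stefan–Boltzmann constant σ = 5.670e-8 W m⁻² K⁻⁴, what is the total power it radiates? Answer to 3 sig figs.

Wien's law: T = b/λ_max = 2.898×10⁻³/1.413×10⁻⁶ = 2050.96 K.
Area A = 3.20×10⁻⁶ m².
Then P = εσAT⁴ = 0.252×5.670×10⁻⁸×3.20×10⁻⁶×(2050.96)⁴ = 0.809 W.

P ≈ 0.809 W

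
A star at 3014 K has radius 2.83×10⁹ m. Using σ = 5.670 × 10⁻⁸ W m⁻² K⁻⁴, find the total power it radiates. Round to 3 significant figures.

Surface area A = 4πR² = 4π(2.83×10⁹ m)² = 1.00643×10²⁰ m².
P = σAT⁴ = 5.670×10⁻⁸ × 1.00643×10²⁰ × (3014)⁴ = 4.71×10²⁶ W.

P ≈ 4.71×10²⁶ W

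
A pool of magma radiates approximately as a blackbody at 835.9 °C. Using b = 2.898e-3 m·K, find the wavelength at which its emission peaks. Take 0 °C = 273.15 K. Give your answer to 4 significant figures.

λ_max ≈ 2613 nm

T = 835.9 °C + 273.15 = 1109.05 K.
Wien's displacement law: λ_max = b/T = (2.898×10⁻³ m·K)/(1109.05 K) = 2.6130×10⁻⁶ m.
That is 2613 nm, in the infrared range.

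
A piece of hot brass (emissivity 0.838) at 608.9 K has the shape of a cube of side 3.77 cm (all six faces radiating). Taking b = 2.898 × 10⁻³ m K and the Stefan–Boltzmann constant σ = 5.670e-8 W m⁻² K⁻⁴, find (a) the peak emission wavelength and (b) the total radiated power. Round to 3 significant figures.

(a) λ_max = b/T = 2.898×10⁻³/608.9 = 4.759×10⁻⁶ m = 4.76 μm.
Area A = 6s² = 6×(0.0377 m)² = 8.52774×10⁻³ m².
(b) P = εσAT⁴ = 0.838×5.670×10⁻⁸×8.52774×10⁻³×(608.9)⁴ = 55.7 W.

λ_max ≈ 4.76 μm; P ≈ 55.7 W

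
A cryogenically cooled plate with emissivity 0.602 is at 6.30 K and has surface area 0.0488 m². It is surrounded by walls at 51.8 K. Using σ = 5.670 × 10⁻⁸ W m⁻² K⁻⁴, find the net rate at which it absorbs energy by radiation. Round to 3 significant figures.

Net gain ≈ 0.0120 W

Area A = 0.0488 m².
Net radiated power P_net = εσA(T⁴ − T₀⁴) = 0.602×5.670×10⁻⁸×0.0488×(6.30⁴ − 51.8⁴).
T⁴ − T₀⁴ = 1575.30 − 7.19978×10⁶ = -7.19820×10⁶ K⁴, so P_net = -0.0120 W — negative, meaning a net gain of 0.0120 W.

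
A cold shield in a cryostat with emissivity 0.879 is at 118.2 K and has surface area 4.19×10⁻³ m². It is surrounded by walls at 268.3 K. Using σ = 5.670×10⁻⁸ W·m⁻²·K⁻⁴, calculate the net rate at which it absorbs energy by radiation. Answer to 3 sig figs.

Net gain ≈ 1.04 W

Area A = 4.19×10⁻³ m².
Net radiated power P_net = εσA(T⁴ − T₀⁴) = 0.879×5.670×10⁻⁸×4.19×10⁻³×(118.2⁴ − 268.3⁴).
T⁴ − T₀⁴ = 1.95196×10⁸ − 5.18182×10⁹ = -4.98662×10⁹ K⁴, so P_net = -1.04 W — negative, meaning a net gain of 1.04 W.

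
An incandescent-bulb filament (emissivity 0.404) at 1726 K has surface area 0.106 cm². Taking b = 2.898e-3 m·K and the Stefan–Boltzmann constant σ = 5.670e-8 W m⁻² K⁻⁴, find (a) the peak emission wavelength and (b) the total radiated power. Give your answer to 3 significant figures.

(a) λ_max = b/T = 2.898×10⁻³/1726 = 1.679×10⁻⁶ m = 1.68×10³ nm.
Area A = 0.106 cm² = 1.06×10⁻⁵ m².
(b) P = εσAT⁴ = 0.404×5.670×10⁻⁸×1.06×10⁻⁵×(1726)⁴ = 2.15 W.

λ_max ≈ 1.68×10³ nm; P ≈ 2.15 W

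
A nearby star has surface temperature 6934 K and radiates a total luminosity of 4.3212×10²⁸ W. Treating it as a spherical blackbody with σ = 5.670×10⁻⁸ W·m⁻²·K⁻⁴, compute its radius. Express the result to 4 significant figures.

R ≈ 5.122×10⁹ m

L = 4πR²σT⁴ ⇒ R = √(L/(4πσT⁴)).
σT⁴ = 1.31075×10⁸ W/m², so R = √(4.3212×10²⁸/(4π×1.31075×10⁸)) = 5.122×10⁹ m.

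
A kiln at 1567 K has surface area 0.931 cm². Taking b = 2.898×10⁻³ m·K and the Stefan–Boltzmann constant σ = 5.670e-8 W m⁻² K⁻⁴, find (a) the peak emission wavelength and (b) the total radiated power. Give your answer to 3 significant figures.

(a) λ_max = b/T = 2.898×10⁻³/1567 = 1.849×10⁻⁶ m = 1.85×10³ nm.
Area A = 0.931 cm² = 9.31×10⁻⁵ m².
(b) P = σAT⁴ = 5.670×10⁻⁸×9.31×10⁻⁵×(1567)⁴ = 31.8 W.

λ_max ≈ 1.85×10³ nm; P ≈ 31.8 W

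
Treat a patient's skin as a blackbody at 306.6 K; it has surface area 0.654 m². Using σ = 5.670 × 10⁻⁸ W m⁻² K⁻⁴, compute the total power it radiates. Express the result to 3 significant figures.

P ≈ 328 W

Area A = 0.654 m².
P = σAT⁴ = 5.670×10⁻⁸ × 0.654 × (306.6)⁴ = 328 W.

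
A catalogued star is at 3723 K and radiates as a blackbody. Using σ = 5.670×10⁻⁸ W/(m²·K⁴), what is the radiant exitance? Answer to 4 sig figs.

Stefan–Boltzmann: I = σT⁴ = 5.670×10⁻⁸ × (3723)⁴ = 1.089×10⁷ W/m².

I ≈ 1.089×10⁷ W/m²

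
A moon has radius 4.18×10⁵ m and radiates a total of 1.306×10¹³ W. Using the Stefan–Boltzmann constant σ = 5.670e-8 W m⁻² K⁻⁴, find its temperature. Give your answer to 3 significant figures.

T ≈ 101 K

Surface area A = 4πR² = 4π(4.18×10⁵ m)² = 2.19565×10¹² m².
P = σAT⁴ ⇒ T = (P/(σA))^(1/4) = (1.306×10¹³/(5.670×10⁻⁸×2.19565×10¹²))^(1/4) = 101 K.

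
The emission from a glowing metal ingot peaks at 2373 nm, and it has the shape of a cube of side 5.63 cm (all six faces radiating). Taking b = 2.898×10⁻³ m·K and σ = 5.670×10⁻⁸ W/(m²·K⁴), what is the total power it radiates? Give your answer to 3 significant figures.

P ≈ 2.40×10³ W

Wien's law: T = b/λ_max = 2.898×10⁻³/2.373×10⁻⁶ = 1221.24 K.
Area A = 6s² = 6×(0.0563 m)² = 0.0190181 m².
Then P = σAT⁴ = 5.670×10⁻⁸×0.0190181×(1221.24)⁴ = 2.40×10³ W.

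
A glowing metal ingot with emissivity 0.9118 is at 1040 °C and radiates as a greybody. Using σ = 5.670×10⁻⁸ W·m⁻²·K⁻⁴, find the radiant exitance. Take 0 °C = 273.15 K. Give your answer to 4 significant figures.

T = 1040 °C + 273.15 = 1313.15 K.
Stefan–Boltzmann: I = εσT⁴ = 0.9118 × 5.670×10⁻⁸ × (1313.15)⁴ = 1.537×10⁵ W/m².

I ≈ 1.537×10⁵ W/m²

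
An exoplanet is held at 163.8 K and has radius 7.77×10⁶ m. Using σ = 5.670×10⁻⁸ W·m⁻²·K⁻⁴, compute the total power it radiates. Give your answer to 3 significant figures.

Surface area A = 4πR² = 4π(7.77×10⁶ m)² = 7.58668×10¹⁴ m².
P = σAT⁴ = 5.670×10⁻⁸ × 7.58668×10¹⁴ × (163.8)⁴ = 3.10×10¹⁶ W.

P ≈ 3.10×10¹⁶ W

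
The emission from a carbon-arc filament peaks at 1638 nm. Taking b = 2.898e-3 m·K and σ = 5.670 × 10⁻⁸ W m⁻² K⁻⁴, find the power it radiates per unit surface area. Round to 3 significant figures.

Wien's law: T = b/λ_max = 2.898×10⁻³/1.638×10⁻⁶ = 1769.23 K.
Then I = σT⁴ = 5.670×10⁻⁸×(1769.23)⁴ = 5.56×10⁵ W/m².

I ≈ 5.56×10⁵ W/m²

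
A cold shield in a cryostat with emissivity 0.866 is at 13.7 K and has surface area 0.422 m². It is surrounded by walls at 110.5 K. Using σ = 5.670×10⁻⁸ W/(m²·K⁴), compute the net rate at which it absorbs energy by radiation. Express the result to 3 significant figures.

Net gain ≈ 3.09 W

Area A = 0.422 m².
Net radiated power P_net = εσA(T⁴ − T₀⁴) = 0.866×5.670×10⁻⁸×0.422×(13.7⁴ − 110.5⁴).
T⁴ − T₀⁴ = 35227.5 − 1.49090×10⁸ = -1.49055×10⁸ K⁴, so P_net = -3.09 W — negative, meaning a net gain of 3.09 W.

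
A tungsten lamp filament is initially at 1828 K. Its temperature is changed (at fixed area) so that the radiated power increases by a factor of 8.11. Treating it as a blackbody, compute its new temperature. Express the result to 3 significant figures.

T₂ ≈ 3.08×10³ K

P ∝ T⁴, so T₂/T₁ = (P₂/P₁)^(1/4) = (8.11)^(1/4) = 1.68754.
T₂ = 1828 × 1.68754 = 3.08×10³ K.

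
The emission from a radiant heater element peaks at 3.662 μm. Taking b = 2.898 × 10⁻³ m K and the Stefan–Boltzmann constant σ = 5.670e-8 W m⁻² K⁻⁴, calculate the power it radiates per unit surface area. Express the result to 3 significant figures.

Wien's law: T = b/λ_max = 2.898×10⁻³/3.662×10⁻⁶ = 791.371 K.
Then I = σT⁴ = 5.670×10⁻⁸×(791.371)⁴ = 2.22×10⁴ W/m².

I ≈ 2.22×10⁴ W/m²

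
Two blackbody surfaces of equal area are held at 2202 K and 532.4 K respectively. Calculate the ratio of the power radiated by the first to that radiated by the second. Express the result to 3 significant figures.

With equal areas, P₁/P₂ = (T₁/T₂)⁴ = (2202/532.4)⁴ = 293.

P₁/P₂ ≈ 293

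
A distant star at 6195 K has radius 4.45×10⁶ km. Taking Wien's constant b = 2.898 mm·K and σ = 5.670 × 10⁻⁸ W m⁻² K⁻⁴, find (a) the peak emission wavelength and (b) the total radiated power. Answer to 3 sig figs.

(a) λ_max = b/T = 2.898×10⁻³/6195 = 4.678×10⁻⁷ m = 0.468 μm.
Surface area A = 4πR² = 4π(4.45×10⁹ m)² = 2.48846×10²⁰ m².
(b) P = σAT⁴ = 5.670×10⁻⁸×2.48846×10²⁰×(6195)⁴ = 2.08×10²⁸ W.

λ_max ≈ 0.468 μm; P ≈ 2.08×10²⁸ W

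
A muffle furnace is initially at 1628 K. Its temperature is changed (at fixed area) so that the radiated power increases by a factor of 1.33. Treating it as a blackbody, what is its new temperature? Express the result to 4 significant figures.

T₂ ≈ 1748 K

P ∝ T⁴, so T₂/T₁ = (P₂/P₁)^(1/4) = (1.33)^(1/4) = 1.07390.
T₂ = 1628 × 1.07390 = 1748 K.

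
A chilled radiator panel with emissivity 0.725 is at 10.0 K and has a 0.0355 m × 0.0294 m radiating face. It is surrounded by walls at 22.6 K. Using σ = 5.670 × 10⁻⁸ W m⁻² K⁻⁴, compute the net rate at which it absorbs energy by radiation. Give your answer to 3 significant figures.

Area A = 0.0355 × 0.0294 = 1.0437×10⁻³ m².
Net radiated power P_net = εσA(T⁴ − T₀⁴) = 0.725×5.670×10⁻⁸×1.0437×10⁻³×(10.0⁴ − 22.6⁴).
T⁴ − T₀⁴ = 10000.0 − 2.60876×10⁵ = -2.50876×10⁵ K⁴, so P_net = -1.08×10⁻⁵ W — negative, meaning a net gain of 1.08×10⁻⁵ W.

Net gain ≈ 1.08×10⁻⁵ W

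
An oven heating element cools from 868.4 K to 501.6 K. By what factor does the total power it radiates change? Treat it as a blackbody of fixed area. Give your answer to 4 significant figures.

P ∝ T⁴, so P₂/P₁ = (T₂/T₁)⁴ = (501.6/868.4)⁴ = (0.577614)⁴ = 0.1113.

P₂/P₁ ≈ 0.1113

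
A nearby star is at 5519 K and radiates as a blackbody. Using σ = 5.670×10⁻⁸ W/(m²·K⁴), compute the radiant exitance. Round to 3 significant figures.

I ≈ 5.26×10⁷ W/m²

Stefan–Boltzmann: I = σT⁴ = 5.670×10⁻⁸ × (5519)⁴ = 5.26×10⁷ W/m².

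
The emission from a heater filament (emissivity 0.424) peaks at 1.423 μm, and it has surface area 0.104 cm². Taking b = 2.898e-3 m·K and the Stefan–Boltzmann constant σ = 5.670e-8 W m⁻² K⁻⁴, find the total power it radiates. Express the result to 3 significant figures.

Wien's law: T = b/λ_max = 2.898×10⁻³/1.423×10⁻⁶ = 2036.54 K.
Area A = 0.104 cm² = 1.04×10⁻⁵ m².
Then P = εσAT⁴ = 0.424×5.670×10⁻⁸×1.04×10⁻⁵×(2036.54)⁴ = 4.30 W.

P ≈ 4.30 W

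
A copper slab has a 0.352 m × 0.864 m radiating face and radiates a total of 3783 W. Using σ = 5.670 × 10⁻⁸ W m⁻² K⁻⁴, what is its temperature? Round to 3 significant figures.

T ≈ 684 K

Area A = 0.352 × 0.864 = 0.304128 m².
P = σAT⁴ ⇒ T = (P/(σA))^(1/4) = (3783/(5.670×10⁻⁸×0.304128))^(1/4) = 684 K.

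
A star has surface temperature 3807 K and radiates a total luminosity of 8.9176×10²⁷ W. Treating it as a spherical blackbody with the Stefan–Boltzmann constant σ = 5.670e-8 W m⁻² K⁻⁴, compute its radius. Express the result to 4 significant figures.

L = 4πR²σT⁴ ⇒ R = √(L/(4πσT⁴)).
σT⁴ = 1.19101×10⁷ W/m², so R = √(8.9176×10²⁷/(4π×1.19101×10⁷)) = 7.719×10⁹ m.

R ≈ 7.719×10⁹ m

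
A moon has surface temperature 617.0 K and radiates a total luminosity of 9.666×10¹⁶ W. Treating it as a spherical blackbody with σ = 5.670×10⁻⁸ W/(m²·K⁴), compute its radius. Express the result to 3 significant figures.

R ≈ 9.68×10⁵ m

L = 4πR²σT⁴ ⇒ R = √(L/(4πσT⁴)).
σT⁴ = 8217.20 W/m², so R = √(9.666×10¹⁶/(4π×8217.20)) = 9.68×10⁵ m.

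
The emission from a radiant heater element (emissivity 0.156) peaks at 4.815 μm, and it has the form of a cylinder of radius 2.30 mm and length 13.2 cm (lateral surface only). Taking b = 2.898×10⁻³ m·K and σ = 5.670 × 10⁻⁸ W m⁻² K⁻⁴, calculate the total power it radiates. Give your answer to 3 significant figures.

P ≈ 2.21 W

Wien's law: T = b/λ_max = 2.898×10⁻³/4.815×10⁻⁶ = 601.869 K.
Lateral area A = 2πrL = 2π×2.30×10⁻³×0.132 = 1.90758×10⁻³ m².
Then P = εσAT⁴ = 0.156×5.670×10⁻⁸×1.90758×10⁻³×(601.869)⁴ = 2.21 W.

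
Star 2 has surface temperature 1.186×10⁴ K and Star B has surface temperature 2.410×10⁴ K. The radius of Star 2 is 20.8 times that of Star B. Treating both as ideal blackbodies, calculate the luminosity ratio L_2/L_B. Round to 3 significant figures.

L ∝ R²T⁴, so L_2/L_B = (R_2/R_B)²(T_2/T_B)⁴ = (20.8)² × (1.186×10⁴/2.410×10⁴)⁴ = 432.64 × 0.0586503 = 25.4.

L_2/L_B ≈ 25.4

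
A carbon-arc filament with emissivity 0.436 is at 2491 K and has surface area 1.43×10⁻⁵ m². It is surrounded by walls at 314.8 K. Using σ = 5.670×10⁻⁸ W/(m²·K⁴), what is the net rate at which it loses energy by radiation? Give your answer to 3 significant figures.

Area A = 1.43×10⁻⁵ m².
Net radiated power P_net = εσA(T⁴ − T₀⁴) = 0.436×5.670×10⁻⁸×1.43×10⁻⁵×(2491⁴ − 314.8⁴).
T⁴ − T₀⁴ = 3.85030×10¹³ − 9.82062×10⁹ = 3.84932×10¹³ K⁴, so P_net = 13.6 W.

Net loss ≈ 13.6 W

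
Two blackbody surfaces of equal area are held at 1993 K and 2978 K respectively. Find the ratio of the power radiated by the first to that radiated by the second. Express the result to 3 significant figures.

With equal areas, P₁/P₂ = (T₁/T₂)⁴ = (1993/2978)⁴ = 0.201.

P₁/P₂ ≈ 0.201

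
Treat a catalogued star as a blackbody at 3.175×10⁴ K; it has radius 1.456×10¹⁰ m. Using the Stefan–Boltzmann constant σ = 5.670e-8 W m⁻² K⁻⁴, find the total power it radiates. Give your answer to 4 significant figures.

Surface area A = 4πR² = 4π(1.456×10¹⁰ m)² = 2.66399×10²¹ m².
P = σAT⁴ = 5.670×10⁻⁸ × 2.66399×10²¹ × (3.175×10⁴)⁴ = 1.535×10³² W.

P ≈ 1.535×10³² W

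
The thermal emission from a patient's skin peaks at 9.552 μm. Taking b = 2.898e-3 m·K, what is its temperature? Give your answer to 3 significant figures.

T ≈ 303 K

Wien's law gives T = b/λ_max = (2.898×10⁻³ m·K)/(9.552×10⁻⁶ m) = 303 K.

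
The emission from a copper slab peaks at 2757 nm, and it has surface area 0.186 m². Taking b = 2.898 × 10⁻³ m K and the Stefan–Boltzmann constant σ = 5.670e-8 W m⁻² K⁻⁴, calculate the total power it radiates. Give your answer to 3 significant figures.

P ≈ 1.29×10⁴ W

Wien's law: T = b/λ_max = 2.898×10⁻³/2.757×10⁻⁶ = 1051.14 K.
Area A = 0.186 m².
Then P = σAT⁴ = 5.670×10⁻⁸×0.186×(1051.14)⁴ = 1.29×10⁴ W.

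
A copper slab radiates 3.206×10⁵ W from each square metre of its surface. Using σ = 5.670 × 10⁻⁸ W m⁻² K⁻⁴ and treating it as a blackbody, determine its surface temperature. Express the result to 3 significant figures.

T ≈ 1.54×10³ K

I = σT⁴, so T = (I/σ)^(1/4) = (3.206×10⁵/(5.670×10⁻⁸))^(1/4) = 1.54×10³ K.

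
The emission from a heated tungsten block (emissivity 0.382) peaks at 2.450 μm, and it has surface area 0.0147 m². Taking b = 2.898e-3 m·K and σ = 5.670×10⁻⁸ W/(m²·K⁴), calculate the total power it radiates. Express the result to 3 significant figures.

Wien's law: T = b/λ_max = 2.898×10⁻³/2.450×10⁻⁶ = 1182.86 K.
Area A = 0.0147 m².
Then P = εσAT⁴ = 0.382×5.670×10⁻⁸×0.0147×(1182.86)⁴ = 623 W.

P ≈ 623 W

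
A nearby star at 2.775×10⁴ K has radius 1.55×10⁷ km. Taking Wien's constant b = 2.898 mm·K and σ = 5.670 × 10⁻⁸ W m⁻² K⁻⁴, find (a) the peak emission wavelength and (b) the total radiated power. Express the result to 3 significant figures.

λ_max ≈ 104 nm; P ≈ 1.02×10³² W

(a) λ_max = b/T = 2.898×10⁻³/2.775×10⁴ = 1.044×10⁻⁷ m = 104 nm.
Surface area A = 4πR² = 4π(1.55×10¹⁰ m)² = 3.01907×10²¹ m².
(b) P = σAT⁴ = 5.670×10⁻⁸×3.01907×10²¹×(2.775×10⁴)⁴ = 1.02×10³² W.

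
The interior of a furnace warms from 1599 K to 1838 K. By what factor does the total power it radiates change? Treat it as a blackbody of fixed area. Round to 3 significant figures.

P ∝ T⁴, so P₂/P₁ = (T₂/T₁)⁴ = (1838/1599)⁴ = (1.14947)⁴ = 1.75.

P₂/P₁ ≈ 1.75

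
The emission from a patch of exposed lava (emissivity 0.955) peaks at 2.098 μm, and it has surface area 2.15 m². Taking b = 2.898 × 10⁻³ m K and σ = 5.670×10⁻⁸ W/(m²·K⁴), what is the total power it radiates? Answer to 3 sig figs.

P ≈ 4.24×10⁵ W

Wien's law: T = b/λ_max = 2.898×10⁻³/2.098×10⁻⁶ = 1381.32 K.
Area A = 2.15 m².
Then P = εσAT⁴ = 0.955×5.670×10⁻⁸×2.15×(1381.32)⁴ = 4.24×10⁵ W.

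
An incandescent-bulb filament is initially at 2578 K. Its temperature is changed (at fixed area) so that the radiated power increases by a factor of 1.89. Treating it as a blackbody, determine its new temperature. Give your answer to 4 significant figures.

T₂ ≈ 3023 K

P ∝ T⁴, so T₂/T₁ = (P₂/P₁)^(1/4) = (1.89)^(1/4) = 1.17251.
T₂ = 2578 × 1.17251 = 3023 K.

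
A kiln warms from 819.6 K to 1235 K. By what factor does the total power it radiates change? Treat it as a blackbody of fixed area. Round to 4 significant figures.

P ∝ T⁴, so P₂/P₁ = (T₂/T₁)⁴ = (1235/819.6)⁴ = (1.50683)⁴ = 5.155.

P₂/P₁ ≈ 5.155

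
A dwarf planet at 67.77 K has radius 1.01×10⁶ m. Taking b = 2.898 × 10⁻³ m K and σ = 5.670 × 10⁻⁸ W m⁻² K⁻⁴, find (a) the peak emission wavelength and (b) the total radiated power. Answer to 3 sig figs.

λ_max ≈ 42.8 μm; P ≈ 1.53×10¹³ W

(a) λ_max = b/T = 2.898×10⁻³/67.77 = 4.276×10⁻⁵ m = 42.8 μm.
Surface area A = 4πR² = 4π(1.01×10⁶ m)² = 1.28190×10¹³ m².
(b) P = σAT⁴ = 5.670×10⁻⁸×1.28190×10¹³×(67.77)⁴ = 1.53×10¹³ W.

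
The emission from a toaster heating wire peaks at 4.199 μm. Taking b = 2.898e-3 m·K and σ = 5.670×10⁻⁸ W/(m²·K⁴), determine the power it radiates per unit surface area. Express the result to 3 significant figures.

Wien's law: T = b/λ_max = 2.898×10⁻³/4.199×10⁻⁶ = 690.164 K.
Then I = σT⁴ = 5.670×10⁻⁸×(690.164)⁴ = 1.29×10⁴ W/m².

I ≈ 1.29×10⁴ W/m²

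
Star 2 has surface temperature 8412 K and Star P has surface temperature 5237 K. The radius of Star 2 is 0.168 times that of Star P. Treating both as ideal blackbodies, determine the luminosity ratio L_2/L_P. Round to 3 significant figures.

L ∝ R²T⁴, so L_2/L_P = (R_2/R_P)²(T_2/T_P)⁴ = (0.168)² × (8412/5237)⁴ = 0.028224 × 6.65682 = 0.188.

L_2/L_P ≈ 0.188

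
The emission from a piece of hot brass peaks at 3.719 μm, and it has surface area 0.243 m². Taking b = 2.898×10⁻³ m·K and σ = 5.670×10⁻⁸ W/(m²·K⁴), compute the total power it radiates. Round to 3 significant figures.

Wien's law: T = b/λ_max = 2.898×10⁻³/3.719×10⁻⁶ = 779.242 K.
Area A = 0.243 m².
Then P = σAT⁴ = 5.670×10⁻⁸×0.243×(779.242)⁴ = 5.08×10³ W.

P ≈ 5.08×10³ W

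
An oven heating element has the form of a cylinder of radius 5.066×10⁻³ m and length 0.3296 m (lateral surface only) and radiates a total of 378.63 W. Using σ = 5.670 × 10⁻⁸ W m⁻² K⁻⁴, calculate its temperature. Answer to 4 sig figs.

T ≈ 893.2 K

Lateral area A = 2πrL = 2π×5.066×10⁻³×0.3296 = 0.0104914 m².
P = σAT⁴ ⇒ T = (P/(σA))^(1/4) = (378.63/(5.670×10⁻⁸×0.0104914))^(1/4) = 893.2 K.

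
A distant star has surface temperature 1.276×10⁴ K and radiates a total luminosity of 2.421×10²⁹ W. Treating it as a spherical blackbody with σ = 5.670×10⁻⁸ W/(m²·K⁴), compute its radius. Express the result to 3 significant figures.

L = 4πR²σT⁴ ⇒ R = √(L/(4πσT⁴)).
σT⁴ = 1.50309×10⁹ W/m², so R = √(2.421×10²⁹/(4π×1.50309×10⁹)) = 3.58×10⁹ m.

R ≈ 3.58×10⁹ m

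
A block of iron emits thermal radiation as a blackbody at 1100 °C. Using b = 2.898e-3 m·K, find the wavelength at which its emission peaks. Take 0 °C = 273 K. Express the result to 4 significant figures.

λ_max ≈ 2.111 μm

T = 1100 °C + 273 = 1373 K.
Wien's displacement law: λ_max = b/T = (2.898×10⁻³ m·K)/(1373 K) = 2.1107×10⁻⁶ m.
That is 2.111 μm, in the infrared range.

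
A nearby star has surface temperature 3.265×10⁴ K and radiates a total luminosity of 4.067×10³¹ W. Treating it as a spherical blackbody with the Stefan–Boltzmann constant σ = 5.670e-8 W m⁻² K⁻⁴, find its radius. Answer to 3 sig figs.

R ≈ 7.09×10⁹ m

L = 4πR²σT⁴ ⇒ R = √(L/(4πσT⁴)).
σT⁴ = 6.44341×10¹⁰ W/m², so R = √(4.067×10³¹/(4π×6.44341×10¹⁰)) = 7.09×10⁹ m.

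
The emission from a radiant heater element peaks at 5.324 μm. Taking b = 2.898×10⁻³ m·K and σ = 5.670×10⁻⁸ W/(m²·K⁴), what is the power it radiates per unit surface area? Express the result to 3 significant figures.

I ≈ 4.98×10³ W/m²

Wien's law: T = b/λ_max = 2.898×10⁻³/5.324×10⁻⁶ = 544.328 K.
Then I = σT⁴ = 5.670×10⁻⁸×(544.328)⁴ = 4.98×10³ W/m².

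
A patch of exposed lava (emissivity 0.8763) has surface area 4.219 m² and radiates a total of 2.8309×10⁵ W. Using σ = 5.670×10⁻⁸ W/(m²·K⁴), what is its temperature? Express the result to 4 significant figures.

T ≈ 1078 K

Area A = 4.219 m².
P = εσAT⁴ ⇒ T = (P/(εσA))^(1/4) = (2.8309×10⁵/(0.8763×5.670×10⁻⁸×4.219))^(1/4) = 1078 K.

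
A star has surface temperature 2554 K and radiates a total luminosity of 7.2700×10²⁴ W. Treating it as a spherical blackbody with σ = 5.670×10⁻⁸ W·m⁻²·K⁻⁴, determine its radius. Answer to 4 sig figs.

R ≈ 4.897×10⁸ m

L = 4πR²σT⁴ ⇒ R = √(L/(4πσT⁴)).
σT⁴ = 2.41250×10⁶ W/m², so R = √(7.2700×10²⁴/(4π×2.41250×10⁶)) = 4.897×10⁸ m.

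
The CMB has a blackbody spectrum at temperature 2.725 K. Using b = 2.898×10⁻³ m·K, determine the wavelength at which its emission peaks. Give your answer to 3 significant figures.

λ_max ≈ 1.06 mm

Wien's displacement law: λ_max = b/T = (2.898×10⁻³ m·K)/(2.725 K) = 1.063×10⁻³ m.
That is 1.06 mm, in the microwave range.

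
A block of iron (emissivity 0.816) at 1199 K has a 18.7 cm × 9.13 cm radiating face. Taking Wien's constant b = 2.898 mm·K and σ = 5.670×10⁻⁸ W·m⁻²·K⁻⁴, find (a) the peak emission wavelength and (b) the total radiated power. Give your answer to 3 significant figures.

(a) λ_max = b/T = 2.898×10⁻³/1199 = 2.417×10⁻⁶ m = 2.42×10³ nm.
Area A = 0.187 × 0.0913 = 0.0170731 m².
(b) P = εσAT⁴ = 0.816×5.670×10⁻⁸×0.0170731×(1199)⁴ = 1.63×10³ W.

λ_max ≈ 2.42×10³ nm; P ≈ 1.63×10³ W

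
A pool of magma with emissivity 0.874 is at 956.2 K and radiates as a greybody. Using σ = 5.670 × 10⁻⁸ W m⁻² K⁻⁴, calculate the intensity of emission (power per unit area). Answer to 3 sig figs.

Stefan–Boltzmann: I = εσT⁴ = 0.874 × 5.670×10⁻⁸ × (956.2)⁴ = 4.14×10⁴ W/m².

I ≈ 4.14×10⁴ W/m²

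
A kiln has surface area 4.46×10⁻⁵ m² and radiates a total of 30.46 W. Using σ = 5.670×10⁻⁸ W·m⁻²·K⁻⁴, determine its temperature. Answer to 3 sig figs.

T ≈ 1.86×10³ K

Area A = 4.46×10⁻⁵ m².
P = σAT⁴ ⇒ T = (P/(σA))^(1/4) = (30.46/(5.670×10⁻⁸×4.46×10⁻⁵))^(1/4) = 1.86×10³ K.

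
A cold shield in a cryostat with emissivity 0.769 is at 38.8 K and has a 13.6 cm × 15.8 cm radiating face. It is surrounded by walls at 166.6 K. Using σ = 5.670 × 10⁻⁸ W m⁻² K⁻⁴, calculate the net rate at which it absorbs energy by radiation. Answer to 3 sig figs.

Net gain ≈ 0.720 W

Area A = 0.136 × 0.158 = 0.021488 m².
Net radiated power P_net = εσA(T⁴ − T₀⁴) = 0.769×5.670×10⁻⁸×0.021488×(38.8⁴ − 166.6⁴).
T⁴ − T₀⁴ = 2.26635×10⁶ − 7.70371×10⁸ = -7.68105×10⁸ K⁴, so P_net = -0.720 W — negative, meaning a net gain of 0.720 W.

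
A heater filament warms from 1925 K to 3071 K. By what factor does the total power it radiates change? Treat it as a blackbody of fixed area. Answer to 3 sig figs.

P ∝ T⁴, so P₂/P₁ = (T₂/T₁)⁴ = (3071/1925)⁴ = (1.59532)⁴ = 6.48.

P₂/P₁ ≈ 6.48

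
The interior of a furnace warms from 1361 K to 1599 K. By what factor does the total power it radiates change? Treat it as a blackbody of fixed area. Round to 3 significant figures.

P₂/P₁ ≈ 1.91

P ∝ T⁴, so P₂/P₁ = (T₂/T₁)⁴ = (1599/1361)⁴ = (1.17487)⁴ = 1.91.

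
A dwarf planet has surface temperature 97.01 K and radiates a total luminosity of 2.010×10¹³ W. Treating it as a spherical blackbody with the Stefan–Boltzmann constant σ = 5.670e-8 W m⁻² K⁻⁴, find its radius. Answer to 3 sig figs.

L = 4πR²σT⁴ ⇒ R = √(L/(4πσT⁴)).
σT⁴ = 5.02168 W/m², so R = √(2.010×10¹³/(4π×5.02168)) = 5.64×10⁵ m.

R ≈ 5.64×10⁵ m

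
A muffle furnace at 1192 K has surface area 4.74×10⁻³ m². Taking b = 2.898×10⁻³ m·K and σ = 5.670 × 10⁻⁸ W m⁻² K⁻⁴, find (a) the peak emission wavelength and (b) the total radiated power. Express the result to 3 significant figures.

λ_max ≈ 2.43 μm; P ≈ 543 W

(a) λ_max = b/T = 2.898×10⁻³/1192 = 2.431×10⁻⁶ m = 2.43 μm.
Area A = 4.74×10⁻³ m².
(b) P = σAT⁴ = 5.670×10⁻⁸×4.74×10⁻³×(1192)⁴ = 543 W.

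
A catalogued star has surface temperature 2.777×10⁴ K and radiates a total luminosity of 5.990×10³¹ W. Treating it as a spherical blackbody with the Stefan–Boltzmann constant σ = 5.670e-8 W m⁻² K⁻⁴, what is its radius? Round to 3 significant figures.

R ≈ 1.19×10¹⁰ m

L = 4πR²σT⁴ ⇒ R = √(L/(4πσT⁴)).
σT⁴ = 3.37199×10¹⁰ W/m², so R = √(5.990×10³¹/(4π×3.37199×10¹⁰)) = 1.19×10¹⁰ m.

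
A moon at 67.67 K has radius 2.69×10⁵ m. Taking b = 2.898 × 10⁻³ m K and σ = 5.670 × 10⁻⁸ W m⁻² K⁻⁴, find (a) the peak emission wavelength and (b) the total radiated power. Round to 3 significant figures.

(a) λ_max = b/T = 2.898×10⁻³/67.67 = 4.283×10⁻⁵ m = 42.8 μm.
Surface area A = 4πR² = 4π(2.69×10⁵ m)² = 9.09315×10¹¹ m².
(b) P = σAT⁴ = 5.670×10⁻⁸×9.09315×10¹¹×(67.67)⁴ = 1.08×10¹² W.

λ_max ≈ 42.8 μm; P ≈ 1.08×10¹² W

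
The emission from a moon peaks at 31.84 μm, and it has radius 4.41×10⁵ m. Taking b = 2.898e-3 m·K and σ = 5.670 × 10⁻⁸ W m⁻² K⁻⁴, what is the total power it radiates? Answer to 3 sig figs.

P ≈ 9.51×10¹² W

Wien's law: T = b/λ_max = 2.898×10⁻³/3.184×10⁻⁵ = 91.0176 K.
Surface area A = 4πR² = 4π(4.41×10⁵ m)² = 2.44392×10¹² m².
Then P = σAT⁴ = 5.670×10⁻⁸×2.44392×10¹²×(91.0176)⁴ = 9.51×10¹² W.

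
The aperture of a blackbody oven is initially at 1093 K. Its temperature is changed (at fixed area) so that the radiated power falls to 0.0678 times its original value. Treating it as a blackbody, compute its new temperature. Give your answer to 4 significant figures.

P ∝ T⁴, so T₂/T₁ = (P₂/P₁)^(1/4) = (0.0678)^(1/4) = 0.510279.
T₂ = 1093 × 0.510279 = 557.7 K.

T₂ ≈ 557.7 K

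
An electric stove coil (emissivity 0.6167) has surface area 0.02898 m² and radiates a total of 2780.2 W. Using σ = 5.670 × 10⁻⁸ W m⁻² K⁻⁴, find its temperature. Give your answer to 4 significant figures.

Area A = 0.02898 m².
P = εσAT⁴ ⇒ T = (P/(εσA))^(1/4) = (2780.2/(0.6167×5.670×10⁻⁸×0.02898))^(1/4) = 1287 K.

T ≈ 1287 K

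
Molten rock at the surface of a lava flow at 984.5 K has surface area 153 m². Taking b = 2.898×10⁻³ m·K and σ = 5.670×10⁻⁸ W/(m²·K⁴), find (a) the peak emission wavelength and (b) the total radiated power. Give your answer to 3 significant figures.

λ_max ≈ 2.94×10³ nm; P ≈ 8.15×10⁶ W

(a) λ_max = b/T = 2.898×10⁻³/984.5 = 2.944×10⁻⁶ m = 2.94×10³ nm.
Area A = 153 m².
(b) P = σAT⁴ = 5.670×10⁻⁸×153×(984.5)⁴ = 8.15×10⁶ W.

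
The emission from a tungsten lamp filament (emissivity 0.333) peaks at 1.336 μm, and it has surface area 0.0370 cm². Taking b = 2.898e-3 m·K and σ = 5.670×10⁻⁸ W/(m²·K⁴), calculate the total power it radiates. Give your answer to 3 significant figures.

P ≈ 1.55 W

Wien's law: T = b/λ_max = 2.898×10⁻³/1.336×10⁻⁶ = 2169.16 K.
Area A = 0.0370 cm² = 3.70×10⁻⁶ m².
Then P = εσAT⁴ = 0.333×5.670×10⁻⁸×3.70×10⁻⁶×(2169.16)⁴ = 1.55 W.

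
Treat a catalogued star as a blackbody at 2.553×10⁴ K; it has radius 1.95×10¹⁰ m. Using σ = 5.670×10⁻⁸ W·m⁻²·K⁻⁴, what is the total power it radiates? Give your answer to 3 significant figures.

Surface area A = 4πR² = 4π(1.95×10¹⁰ m)² = 4.77836×10²¹ m².
P = σAT⁴ = 5.670×10⁻⁸ × 4.77836×10²¹ × (2.553×10⁴)⁴ = 1.15×10³² W.

P ≈ 1.15×10³² W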